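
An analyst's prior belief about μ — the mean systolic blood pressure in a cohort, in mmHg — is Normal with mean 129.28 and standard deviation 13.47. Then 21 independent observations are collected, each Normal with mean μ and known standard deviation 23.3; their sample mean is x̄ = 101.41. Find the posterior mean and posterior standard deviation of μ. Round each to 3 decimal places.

Posterior mean ≈ 104.886; posterior SD ≈ 4.757

With known σ, the Normal prior is conjugate. Weight on the data is w = (n/σ²)/(n/σ² + 1/τ₀²) = 0.0386819/(0.0386819+0.00551144) = 0.87529.
Posterior mean = w·x̄ + (1−w)·μ₀ = 0.87529·101.41 + 0.12471·129.28 = 104.886. Posterior variance = 1/(0.0386819+0.00551144) = 22.6279, so SD = 4.757.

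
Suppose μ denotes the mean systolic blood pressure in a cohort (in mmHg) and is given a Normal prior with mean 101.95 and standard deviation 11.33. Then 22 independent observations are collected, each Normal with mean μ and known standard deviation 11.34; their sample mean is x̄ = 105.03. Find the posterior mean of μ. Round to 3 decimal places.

Prior precision 1/τ₀² = 1/11.33² = 0.00779005; data precision n/σ² = 22/11.34² = 0.171079.
Posterior precision = 0.00779005 + 0.171079 = 0.178869.
Posterior mean = (0.00779005·101.95 + 0.171079·105.03) / 0.178869 = 104.896.

Posterior mean ≈ 104.896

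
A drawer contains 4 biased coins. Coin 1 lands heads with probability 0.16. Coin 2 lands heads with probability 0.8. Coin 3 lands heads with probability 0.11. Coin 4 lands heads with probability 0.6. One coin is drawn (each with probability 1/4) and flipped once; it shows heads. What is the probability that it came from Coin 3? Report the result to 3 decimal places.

Posterior probability ≈ 0.066

Tabulate prior·likelihood by source: [1] prior 0.25, lik 0.16, product 0.04000; [2] prior 0.25, lik 0.8, product 0.2000; [3] prior 0.25, lik 0.11, product 0.02750; [4] prior 0.25, lik 0.6, product 0.1500.
Normalizing constant = 0.41750; the posterior for Coin 3 is its product over the sum, 0.02750/0.41750 = 0.066.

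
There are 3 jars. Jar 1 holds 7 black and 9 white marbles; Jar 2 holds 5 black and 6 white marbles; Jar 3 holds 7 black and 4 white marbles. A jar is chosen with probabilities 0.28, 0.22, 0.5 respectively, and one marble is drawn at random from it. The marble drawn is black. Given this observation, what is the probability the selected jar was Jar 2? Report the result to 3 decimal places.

Posterior probability ≈ 0.185

Tabulate prior·likelihood by source: [1] prior 0.28, lik 0.4375, product 0.1225; [2] prior 0.22, lik 0.4545, product 0.1000; [3] prior 0.5, lik 0.6364, product 0.3182.
Normalizing constant = 0.54068; the posterior for Jar 2 is its product over the sum, 0.1000/0.54068 = 0.185.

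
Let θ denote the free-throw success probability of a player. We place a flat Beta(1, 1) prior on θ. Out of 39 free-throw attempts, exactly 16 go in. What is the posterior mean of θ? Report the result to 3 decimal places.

Posterior mean ≈ 0.415

The binomial likelihood is conjugate to the Beta prior: with 16 successes and 23 failures, the posterior is Beta(1+16, 1+23) = Beta(17, 24).
E[θ | data] = 17/(17+24) = 0.415.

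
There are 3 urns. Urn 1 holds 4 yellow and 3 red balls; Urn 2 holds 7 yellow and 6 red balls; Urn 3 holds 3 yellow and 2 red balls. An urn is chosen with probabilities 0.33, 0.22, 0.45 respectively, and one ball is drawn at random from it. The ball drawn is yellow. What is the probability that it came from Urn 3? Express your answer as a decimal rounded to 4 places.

Posterior probability ≈ 0.4679

Tabulate prior·likelihood by source: [1] prior 0.33, lik 0.5714, product 0.1886; [2] prior 0.22, lik 0.5385, product 0.1185; [3] prior 0.45, lik 0.6, product 0.2700.
Normalizing constant = 0.57703; the posterior for Urn 3 is its product over the sum, 0.2700/0.57703 = 0.4679.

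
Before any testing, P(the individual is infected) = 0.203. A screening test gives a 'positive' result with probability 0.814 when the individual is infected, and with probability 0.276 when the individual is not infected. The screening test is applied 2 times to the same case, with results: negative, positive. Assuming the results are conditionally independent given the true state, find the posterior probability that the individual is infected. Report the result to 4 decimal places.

With H the event that the individual is infected, the joint likelihood of the observed sequence is P(data|H) = 0.186·0.814 = 0.15140 and P(data|¬H) = 0.724·0.276 = 0.19982.
Bayes: P(H|data) = 0.203·0.15140 / (0.203·0.15140 + 0.797·0.19982) = 0.030735/0.18999 = 0.1618.

Posterior P(H) ≈ 0.1618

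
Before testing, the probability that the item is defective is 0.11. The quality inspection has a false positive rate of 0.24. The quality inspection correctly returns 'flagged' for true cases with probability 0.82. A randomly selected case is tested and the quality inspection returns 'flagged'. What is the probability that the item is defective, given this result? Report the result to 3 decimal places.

P(H | E) ≈ 0.297

Let H be the event that the item is defective. P(H) = 0.11, so P(¬H) = 0.89. With E the 'flagged' result, P(E|H) = 0.82 and P(E|¬H) = 0.24.
P(E) = 0.82·0.11 + 0.24·0.89 = 0.090200 + 0.21360 = 0.30380.
By Bayes' theorem, P(H|E) = 0.090200 / 0.30380 = 0.297.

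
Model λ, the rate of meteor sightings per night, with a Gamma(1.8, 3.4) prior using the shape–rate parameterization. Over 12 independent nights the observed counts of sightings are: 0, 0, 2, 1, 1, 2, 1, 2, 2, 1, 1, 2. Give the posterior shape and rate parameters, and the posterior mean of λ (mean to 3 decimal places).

Posterior: Gamma(shape=16.8, rate=15.4); mean ≈ 1.091

Total count ∑xᵢ = 15 over n = 12 nights.
Gamma is conjugate to the Poisson likelihood: posterior is Gamma(shape = 1.8+15 = 16.8, rate = 3.4+12 = 15.4).
Posterior mean = shape/rate = 16.8/15.4 = 1.091.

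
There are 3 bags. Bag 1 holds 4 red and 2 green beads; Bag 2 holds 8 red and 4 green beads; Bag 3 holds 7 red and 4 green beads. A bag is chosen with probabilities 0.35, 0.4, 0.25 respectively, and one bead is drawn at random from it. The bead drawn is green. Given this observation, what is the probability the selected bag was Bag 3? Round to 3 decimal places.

Posterior probability ≈ 0.267

Tabulate prior·likelihood by source: [1] prior 0.35, lik 0.3333, product 0.1167; [2] prior 0.4, lik 0.3333, product 0.1333; [3] prior 0.25, lik 0.3636, product 0.09091.
Normalizing constant = 0.34091; the posterior for Bag 3 is its product over the sum, 0.09091/0.34091 = 0.267.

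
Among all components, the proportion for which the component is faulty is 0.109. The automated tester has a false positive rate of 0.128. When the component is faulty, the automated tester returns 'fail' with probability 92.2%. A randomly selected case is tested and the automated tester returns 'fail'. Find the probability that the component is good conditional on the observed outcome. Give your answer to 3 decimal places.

P(¬H | E) ≈ 0.532

Write H for 'the component is faulty'. Prior odds H:¬H = 0.109/0.891 = 0.12233. For the 'fail' outcome, the likelihood ratio is 0.922/0.128 = 7.2031.
Posterior odds = 0.12233 × 7.2031 = 0.88119, so P(H|E) = 0.88119/(1+0.88119) = 0.468. Then P(¬H|E) = 1 − 0.468 = 0.532.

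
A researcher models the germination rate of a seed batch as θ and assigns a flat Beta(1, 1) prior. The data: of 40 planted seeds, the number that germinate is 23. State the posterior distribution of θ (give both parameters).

Posterior: Beta(24, 18)

Observing 23 successes and 17 failures updates Beta(1, 1) by adding the success and failure counts to the two shape parameters: α = 1+23 = 24, β = 1+17 = 18.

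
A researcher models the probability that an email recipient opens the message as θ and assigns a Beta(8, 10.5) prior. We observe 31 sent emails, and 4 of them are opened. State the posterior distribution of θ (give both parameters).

The binomial likelihood is conjugate to the Beta prior: with 4 successes and 27 failures, the posterior is Beta(8+4, 10.5+27) = Beta(12, 37.5).

Posterior: Beta(12, 37.5)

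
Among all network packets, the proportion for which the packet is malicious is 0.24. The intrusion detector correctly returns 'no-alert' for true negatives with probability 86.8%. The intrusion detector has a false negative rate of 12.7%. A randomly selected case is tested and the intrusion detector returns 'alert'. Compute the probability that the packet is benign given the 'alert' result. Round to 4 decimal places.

P(¬H | E) ≈ 0.3238

Write H for 'the packet is malicious'. Prior odds H:¬H = 0.24/0.76 = 0.31579. For the 'alert' outcome, the likelihood ratio is 0.873/0.132 = 6.6136.
Posterior odds = 0.31579 × 6.6136 = 2.0885, so P(H|E) = 2.0885/(1+2.0885) = 0.6762. Then P(¬H|E) = 1 − 0.6762 = 0.3238.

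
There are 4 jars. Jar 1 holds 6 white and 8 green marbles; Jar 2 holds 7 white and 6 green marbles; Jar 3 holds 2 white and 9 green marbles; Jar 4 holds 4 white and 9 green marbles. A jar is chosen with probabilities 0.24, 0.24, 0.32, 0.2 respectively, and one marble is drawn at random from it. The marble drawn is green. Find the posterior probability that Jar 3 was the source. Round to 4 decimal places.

Posterior probability ≈ 0.4039

Tabulate prior·likelihood by source: [1] prior 0.24, lik 0.5714, product 0.1371; [2] prior 0.24, lik 0.4615, product 0.1108; [3] prior 0.32, lik 0.8182, product 0.2618; [4] prior 0.2, lik 0.6923, product 0.1385.
Normalizing constant = 0.64819; the posterior for Jar 3 is its product over the sum, 0.2618/0.64819 = 0.4039.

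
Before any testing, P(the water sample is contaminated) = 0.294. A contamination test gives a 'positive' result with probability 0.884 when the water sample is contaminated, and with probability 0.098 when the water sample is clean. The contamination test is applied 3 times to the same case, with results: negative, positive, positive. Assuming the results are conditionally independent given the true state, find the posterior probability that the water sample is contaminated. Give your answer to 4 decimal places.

Posterior P(H) ≈ 0.8133

Let H be the event that the water sample is contaminated; start with P(H) = 0.294. P('positive'|H) = 0.884, P('positive'|¬H) = 0.098.
Update on result 1 ('negative'): P(H) ← 0.116·0.2940 / (0.116·0.2940 + 0.902·0.7060) = 0.034104/0.67092 = 0.0508.
Update on result 2 ('positive'): P(H) ← 0.884·0.0508 / (0.884·0.0508 + 0.098·0.9492) = 0.044935/0.13795 = 0.3257.
Update on result 3 ('positive'): P(H) ← 0.884·0.3257 / (0.884·0.3257 + 0.098·0.6743) = 0.28794/0.35402 = 0.8133.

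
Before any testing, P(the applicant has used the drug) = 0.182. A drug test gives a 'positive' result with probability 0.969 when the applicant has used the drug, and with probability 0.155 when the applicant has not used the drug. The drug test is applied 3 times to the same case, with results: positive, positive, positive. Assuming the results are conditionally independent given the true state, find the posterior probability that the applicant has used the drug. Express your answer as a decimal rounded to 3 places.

Posterior P(H) ≈ 0.982

Let H be the event that the applicant has used the drug; start with P(H) = 0.182. P('positive'|H) = 0.969, P('positive'|¬H) = 0.155.
Update on result 1 ('positive'): P(H) ← 0.969·0.1820 / (0.969·0.1820 + 0.155·0.8180) = 0.17636/0.30315 = 0.5818.
Update on result 2 ('positive'): P(H) ← 0.969·0.5818 / (0.969·0.5818 + 0.155·0.4182) = 0.56372/0.62855 = 0.8969.
Update on result 3 ('positive'): P(H) ← 0.969·0.8969 / (0.969·0.8969 + 0.155·0.1031) = 0.86906/0.88504 = 0.9819.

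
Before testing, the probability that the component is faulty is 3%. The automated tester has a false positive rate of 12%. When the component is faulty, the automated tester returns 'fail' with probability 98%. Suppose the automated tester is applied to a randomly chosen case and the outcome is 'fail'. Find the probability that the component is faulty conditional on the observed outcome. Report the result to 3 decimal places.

Let H be the event that the component is faulty. P(H) = 0.03, so P(¬H) = 0.97. With E the 'fail' result, P(E|H) = 0.98 and P(E|¬H) = 0.12.
P(E) = 0.98·0.03 + 0.12·0.97 = 0.029400 + 0.11640 = 0.14580.
By Bayes' theorem, P(H|E) = 0.029400 / 0.14580 = 0.202.

P(H | E) ≈ 0.202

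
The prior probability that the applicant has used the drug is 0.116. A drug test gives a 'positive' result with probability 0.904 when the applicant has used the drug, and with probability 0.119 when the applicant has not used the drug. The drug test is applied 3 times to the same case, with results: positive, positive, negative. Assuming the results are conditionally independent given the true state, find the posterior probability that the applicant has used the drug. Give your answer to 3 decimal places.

With H the event that the applicant has used the drug, the joint likelihood of the observed sequence is P(data|H) = 0.904·0.904·0.096 = 0.078453 and P(data|¬H) = 0.119·0.119·0.881 = 0.012476.
Bayes: P(H|data) = 0.116·0.078453 / (0.116·0.078453 + 0.884·0.012476) = 0.0091005/0.020129 = 0.4521.

Posterior P(H) ≈ 0.452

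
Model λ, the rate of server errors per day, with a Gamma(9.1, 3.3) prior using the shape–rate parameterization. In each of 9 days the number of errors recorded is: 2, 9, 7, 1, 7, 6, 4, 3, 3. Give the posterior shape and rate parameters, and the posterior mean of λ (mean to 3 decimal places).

Posterior: Gamma(shape=51.1, rate=12.3); mean ≈ 4.154

The Poisson likelihood adds the total count to the shape and the number of exposure periods to the rate. Here ∑xᵢ = 42 and n = 9, so shape 9.1→51.1 and rate 3.3→12.3.
Posterior mean = shape/rate = 51.1/12.3 = 4.154.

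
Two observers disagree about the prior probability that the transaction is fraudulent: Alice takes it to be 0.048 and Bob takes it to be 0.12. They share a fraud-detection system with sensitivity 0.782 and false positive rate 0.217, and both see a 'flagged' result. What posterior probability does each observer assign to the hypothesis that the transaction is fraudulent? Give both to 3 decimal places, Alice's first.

The likelihood ratio for a 'flagged' result is 0.782/0.217 = 3.6037.
Alice: prior odds 0.048/0.952 = 0.050420; posterior odds 0.18170; posterior probability 0.154.
Bob: prior odds 0.12/0.88 = 0.13636; posterior odds 0.49141; posterior probability 0.329.

Alice: 0.154; Bob: 0.329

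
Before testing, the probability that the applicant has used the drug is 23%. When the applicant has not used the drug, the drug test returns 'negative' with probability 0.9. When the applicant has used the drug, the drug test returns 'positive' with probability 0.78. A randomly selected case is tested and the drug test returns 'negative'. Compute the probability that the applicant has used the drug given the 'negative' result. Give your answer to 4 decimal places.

P(H | E) ≈ 0.0680

Write H for 'the applicant has used the drug'. Prior odds H:¬H = 0.23/0.77 = 0.29870. For the 'negative' outcome, the likelihood ratio is 0.22/0.9 = 0.24444.
Posterior odds = 0.29870 × 0.24444 = 0.073016, so P(H|E) = 0.073016/(1+0.073016) = 0.0680.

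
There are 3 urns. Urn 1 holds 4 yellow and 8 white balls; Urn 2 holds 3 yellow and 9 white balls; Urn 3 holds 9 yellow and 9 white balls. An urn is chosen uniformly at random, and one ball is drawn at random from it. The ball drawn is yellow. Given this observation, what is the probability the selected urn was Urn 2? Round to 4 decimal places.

Posterior probability ≈ 0.2308

P(yellow|Urn 1) = 0.3333; P(yellow|Urn 2) = 0.25; P(yellow|Urn 3) = 0.5.
Prior × likelihood for each source: 0.333333·0.3333=0.1111, 0.333333·0.25=0.08333, 0.333333·0.5=0.1667. Summing gives P(yellow) = 0.36111.
P(Urn 2 | yellow) = 0.08333 / 0.36111 = 0.2308.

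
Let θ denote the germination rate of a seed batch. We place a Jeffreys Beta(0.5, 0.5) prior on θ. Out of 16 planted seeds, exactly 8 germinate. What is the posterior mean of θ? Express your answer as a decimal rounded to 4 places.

Posterior mean ≈ 0.5000

Observing 8 successes and 8 failures updates Beta(0.5, 0.5) by adding the success and failure counts to the two shape parameters: α = 0.5+8 = 8.5, β = 0.5+8 = 8.5.
Posterior mean = α/(α+β) = 8.5/17 = 0.5000.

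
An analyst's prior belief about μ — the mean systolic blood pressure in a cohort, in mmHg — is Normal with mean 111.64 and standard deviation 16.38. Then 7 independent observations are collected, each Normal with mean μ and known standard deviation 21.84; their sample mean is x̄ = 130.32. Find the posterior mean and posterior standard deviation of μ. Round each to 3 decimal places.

Prior precision 1/τ₀² = 1/16.38² = 0.00372711; data precision n/σ² = 7/21.84² = 0.0146755.
Posterior precision = 0.00372711 + 0.0146755 = 0.0184026, giving posterior SD = 1/√0.0184026 = 7.372.
Posterior mean = (0.00372711·111.64 + 0.0146755·130.32) / 0.0184026 = 126.537.

Posterior mean ≈ 126.537; posterior SD ≈ 7.372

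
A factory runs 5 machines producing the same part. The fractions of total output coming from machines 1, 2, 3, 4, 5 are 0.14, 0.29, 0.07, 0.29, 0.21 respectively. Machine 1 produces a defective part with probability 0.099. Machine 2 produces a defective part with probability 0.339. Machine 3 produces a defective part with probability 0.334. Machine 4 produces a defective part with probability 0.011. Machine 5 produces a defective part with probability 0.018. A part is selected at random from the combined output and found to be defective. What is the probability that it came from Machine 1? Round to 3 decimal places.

Tabulate prior·likelihood by source: [1] prior 0.14, lik 0.099, product 0.01386; [2] prior 0.29, lik 0.339, product 0.09831; [3] prior 0.07, lik 0.334, product 0.02338; [4] prior 0.29, lik 0.011, product 0.003190; [5] prior 0.21, lik 0.018, product 0.003780.
Normalizing constant = 0.14252; the posterior for Machine 1 is its product over the sum, 0.01386/0.14252 = 0.097.

Posterior probability ≈ 0.097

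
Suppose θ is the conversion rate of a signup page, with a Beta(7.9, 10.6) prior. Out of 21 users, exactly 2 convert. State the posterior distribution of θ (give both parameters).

Observing 2 successes and 19 failures updates Beta(7.9, 10.6) by adding the success and failure counts to the two shape parameters: α = 7.9+2 = 9.9, β = 10.6+19 = 29.6.

Posterior: Beta(9.9, 29.6)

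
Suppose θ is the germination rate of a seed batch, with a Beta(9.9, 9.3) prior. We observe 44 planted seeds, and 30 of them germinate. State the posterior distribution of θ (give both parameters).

Posterior: Beta(39.9, 23.3)

The binomial likelihood is conjugate to the Beta prior: with 30 successes and 14 failures, the posterior is Beta(9.9+30, 9.3+14) = Beta(39.9, 23.3).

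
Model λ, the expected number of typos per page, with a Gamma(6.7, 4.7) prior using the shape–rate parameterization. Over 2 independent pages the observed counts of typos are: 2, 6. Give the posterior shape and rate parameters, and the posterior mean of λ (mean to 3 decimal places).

Total count ∑xᵢ = 8 over n = 2 pages.
Gamma is conjugate to the Poisson likelihood: posterior is Gamma(shape = 6.7+8 = 14.7, rate = 4.7+2 = 6.7).
E[λ | data] = 14.7/6.7 = 2.194.

Posterior: Gamma(shape=14.7, rate=6.7); mean ≈ 2.194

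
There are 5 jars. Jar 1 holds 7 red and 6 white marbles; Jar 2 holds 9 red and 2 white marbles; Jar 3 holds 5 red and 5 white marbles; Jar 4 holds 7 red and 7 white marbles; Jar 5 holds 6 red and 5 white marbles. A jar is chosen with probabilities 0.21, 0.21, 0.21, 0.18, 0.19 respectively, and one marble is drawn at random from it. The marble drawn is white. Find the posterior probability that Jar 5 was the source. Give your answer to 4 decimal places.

P(white|Jar 1) = 0.4615; P(white|Jar 2) = 0.1818; P(white|Jar 3) = 0.5; P(white|Jar 4) = 0.5; P(white|Jar 5) = 0.4545.
Prior × likelihood for each source: 0.21·0.4615=0.09692, 0.21·0.1818=0.03818, 0.21·0.5=0.1050, 0.18·0.5=0.09000, 0.19·0.4545=0.08636. Summing gives P(white) = 0.41647.
P(Jar 5 | white) = 0.08636 / 0.41647 = 0.2074.

Posterior probability ≈ 0.2074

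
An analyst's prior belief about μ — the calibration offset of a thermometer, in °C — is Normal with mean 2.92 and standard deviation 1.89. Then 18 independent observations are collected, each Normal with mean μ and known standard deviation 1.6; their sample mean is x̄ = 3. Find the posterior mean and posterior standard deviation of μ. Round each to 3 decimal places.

Prior precision 1/τ₀² = 1/1.89² = 0.279947; data precision n/σ² = 18/1.6² = 7.03125.
Posterior precision = 0.279947 + 7.03125 = 7.31120, giving posterior SD = 1/√7.31120 = 0.370.
Posterior mean = (0.279947·2.92 + 7.03125·3) / 7.31120 = 2.997.

Posterior mean ≈ 2.997; posterior SD ≈ 0.370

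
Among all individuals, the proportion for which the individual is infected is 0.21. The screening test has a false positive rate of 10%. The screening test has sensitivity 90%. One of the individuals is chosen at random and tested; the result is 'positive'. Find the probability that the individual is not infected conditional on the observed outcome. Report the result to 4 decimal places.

Let H be the event that the individual is infected. P(H) = 0.21, so P(¬H) = 0.79. With E the 'positive' result, P(E|H) = 0.9 and P(E|¬H) = 0.1.
P(E) = 0.9·0.21 + 0.1·0.79 = 0.18900 + 0.079000 = 0.26800.
By Bayes' theorem, P(H|E) = 0.18900 / 0.26800 = 0.7052. Hence P(¬H|E) = 1 − 0.7052 = 0.2948.

P(¬H | E) ≈ 0.2948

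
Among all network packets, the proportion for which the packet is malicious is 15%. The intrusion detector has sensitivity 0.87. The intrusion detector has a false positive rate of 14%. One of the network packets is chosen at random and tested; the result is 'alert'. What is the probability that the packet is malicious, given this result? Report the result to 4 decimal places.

P(H | E) ≈ 0.5230

Let H be the event that the packet is malicious. P(H) = 0.15, so P(¬H) = 0.85. With E the 'alert' result, P(E|H) = 0.87 and P(E|¬H) = 0.14.
P(E) = 0.87·0.15 + 0.14·0.85 = 0.13050 + 0.11900 = 0.24950.
By Bayes' theorem, P(H|E) = 0.13050 / 0.24950 = 0.5230.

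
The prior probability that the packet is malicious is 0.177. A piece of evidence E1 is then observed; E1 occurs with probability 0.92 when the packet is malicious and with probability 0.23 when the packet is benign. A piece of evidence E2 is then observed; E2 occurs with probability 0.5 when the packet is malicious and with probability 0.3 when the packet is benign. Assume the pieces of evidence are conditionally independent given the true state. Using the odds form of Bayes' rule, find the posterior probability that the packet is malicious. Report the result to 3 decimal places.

Prior odds = 0.177/(1−0.177) = 0.21507.
Likelihood ratio for E1 = 0.92/0.23 = 4.0000.
Likelihood ratio for E2 = 0.5/0.3 = 1.6667.
Posterior odds = prior odds × LR₁ × LR₂ = 1.4338.
Posterior probability = odds/(1+odds) = 1.4338/2.4338 = 0.589.

Posterior probability ≈ 0.589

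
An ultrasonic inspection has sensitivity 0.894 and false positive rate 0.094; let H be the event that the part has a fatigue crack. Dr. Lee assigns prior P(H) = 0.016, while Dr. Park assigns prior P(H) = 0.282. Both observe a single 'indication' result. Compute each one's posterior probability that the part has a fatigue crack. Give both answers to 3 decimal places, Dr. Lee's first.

Dr. Lee: 0.134; Dr. Park: 0.789

The likelihood ratio for an 'indication' result is 0.894/0.094 = 9.5106.
Dr. Lee: prior odds 0.016/0.984 = 0.016260; posterior odds 0.15464; posterior probability 0.134.
Dr. Park: prior odds 0.282/0.718 = 0.39276; posterior odds 3.7354; posterior probability 0.789.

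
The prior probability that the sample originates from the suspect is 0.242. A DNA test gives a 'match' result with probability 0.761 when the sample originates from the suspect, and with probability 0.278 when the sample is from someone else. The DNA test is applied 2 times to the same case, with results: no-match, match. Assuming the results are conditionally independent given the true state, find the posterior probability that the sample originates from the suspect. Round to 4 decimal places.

Posterior P(H) ≈ 0.2244

With H the event that the sample originates from the suspect, the joint likelihood of the observed sequence is P(data|H) = 0.239·0.761 = 0.18188 and P(data|¬H) = 0.722·0.278 = 0.20072.
Bayes: P(H|data) = 0.242·0.18188 / (0.242·0.18188 + 0.758·0.20072) = 0.044015/0.19616 = 0.2244.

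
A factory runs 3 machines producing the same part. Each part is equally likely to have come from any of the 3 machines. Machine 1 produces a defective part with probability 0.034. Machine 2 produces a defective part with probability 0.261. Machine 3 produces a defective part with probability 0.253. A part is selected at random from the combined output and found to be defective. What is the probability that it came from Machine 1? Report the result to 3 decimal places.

P(defective|M1) = 0.034; P(defective|M2) = 0.261; P(defective|M3) = 0.253.
Prior × likelihood for each source: 0.333333·0.034=0.01133, 0.333333·0.261=0.08700, 0.333333·0.253=0.08433. Summing gives P(defective) = 0.18267.
P(Machine 1 | defective) = 0.01133 / 0.18267 = 0.062.

Posterior probability ≈ 0.062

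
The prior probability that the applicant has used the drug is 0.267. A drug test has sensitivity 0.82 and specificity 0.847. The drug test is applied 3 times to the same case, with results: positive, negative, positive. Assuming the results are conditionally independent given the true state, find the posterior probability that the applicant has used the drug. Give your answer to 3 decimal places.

Posterior P(H) ≈ 0.690

Let H be the event that the applicant has used the drug; start with P(H) = 0.267. P('positive'|H) = 0.82, P('positive'|¬H) = 0.153.
Update on result 1 ('positive'): P(H) ← 0.82·0.2670 / (0.82·0.2670 + 0.153·0.7330) = 0.21894/0.33109 = 0.6613.
Update on result 2 ('negative'): P(H) ← 0.18·0.6613 / (0.18·0.6613 + 0.847·0.3387) = 0.11903/0.40593 = 0.2932.
Update on result 3 ('positive'): P(H) ← 0.82·0.2932 / (0.82·0.2932 + 0.153·0.7068) = 0.24044/0.34858 = 0.6898.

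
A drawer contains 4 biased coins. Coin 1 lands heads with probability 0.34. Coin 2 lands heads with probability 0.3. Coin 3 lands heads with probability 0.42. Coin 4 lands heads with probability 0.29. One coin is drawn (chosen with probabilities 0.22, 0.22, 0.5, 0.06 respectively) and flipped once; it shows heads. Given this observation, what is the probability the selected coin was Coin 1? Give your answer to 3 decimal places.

Tabulate prior·likelihood by source: [1] prior 0.22, lik 0.34, product 0.07480; [2] prior 0.22, lik 0.3, product 0.06600; [3] prior 0.5, lik 0.42, product 0.2100; [4] prior 0.06, lik 0.29, product 0.01740.
Normalizing constant = 0.36820; the posterior for Coin 1 is its product over the sum, 0.07480/0.36820 = 0.203.

Posterior probability ≈ 0.203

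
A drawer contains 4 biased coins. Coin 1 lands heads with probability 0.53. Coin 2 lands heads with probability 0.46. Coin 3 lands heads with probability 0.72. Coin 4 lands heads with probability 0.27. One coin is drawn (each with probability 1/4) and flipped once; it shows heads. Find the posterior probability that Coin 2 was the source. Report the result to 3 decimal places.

Posterior probability ≈ 0.232

P(heads|C1) = 0.53; P(heads|C2) = 0.46; P(heads|C3) = 0.72; P(heads|C4) = 0.27.
Prior × likelihood for each source: 0.25·0.53=0.1325, 0.25·0.46=0.1150, 0.25·0.72=0.1800, 0.25·0.27=0.06750. Summing gives P(heads) = 0.49500.
P(Coin 2 | heads) = 0.1150 / 0.49500 = 0.232.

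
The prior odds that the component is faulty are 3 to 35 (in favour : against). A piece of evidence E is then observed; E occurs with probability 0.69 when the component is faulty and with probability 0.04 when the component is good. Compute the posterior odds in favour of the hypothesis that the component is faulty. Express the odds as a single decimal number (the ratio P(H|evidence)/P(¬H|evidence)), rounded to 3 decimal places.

Posterior odds ≈ 1.479

Prior odds = 3/35 = 0.085714. In log-odds, ln(0.085714) = -2.4567.
Add log likelihood ratio: ln(17.250) = 2.8478.
Posterior log-odds = 0.39108, so posterior odds = exp(0.39108) = 1.4786.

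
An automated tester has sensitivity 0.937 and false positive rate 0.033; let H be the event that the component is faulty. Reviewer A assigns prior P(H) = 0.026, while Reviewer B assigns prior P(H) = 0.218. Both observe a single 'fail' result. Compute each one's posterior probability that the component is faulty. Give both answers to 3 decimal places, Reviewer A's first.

Reviewer A: 0.431; Reviewer B: 0.888

P('+'|H) = 0.937, P('+'|¬H) = 0.033.
Reviewer A: numerator 0.937·0.026 = 0.024362; evidence = 0.024362+0.033·0.974 = 0.056504; posterior = 0.431.
Reviewer B: numerator 0.937·0.218 = 0.20427; evidence = 0.20427+0.033·0.782 = 0.23007; posterior = 0.888.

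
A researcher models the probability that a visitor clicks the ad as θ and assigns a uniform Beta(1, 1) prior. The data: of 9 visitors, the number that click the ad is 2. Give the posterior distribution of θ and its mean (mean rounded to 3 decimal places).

Posterior: Beta(3, 8); mean ≈ 0.273

Observing 2 successes and 7 failures updates Beta(1, 1) by adding the success and failure counts to the two shape parameters: α = 1+2 = 3, β = 1+7 = 8.
E[θ | data] = 3/(3+8) = 0.273.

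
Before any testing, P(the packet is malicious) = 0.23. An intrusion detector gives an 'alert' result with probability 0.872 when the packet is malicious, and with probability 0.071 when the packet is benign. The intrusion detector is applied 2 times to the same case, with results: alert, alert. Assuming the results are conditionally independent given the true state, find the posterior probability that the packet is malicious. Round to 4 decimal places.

Let H be the event that the packet is malicious; start with P(H) = 0.23. P('alert'|H) = 0.872, P('alert'|¬H) = 0.071.
Update on result 1 ('alert'): P(H) ← 0.872·0.2300 / (0.872·0.2300 + 0.071·0.7700) = 0.20056/0.25523 = 0.7858.
Update on result 2 ('alert'): P(H) ← 0.872·0.7858 / (0.872·0.7858 + 0.071·0.2142) = 0.68522/0.70043 = 0.9783.

Posterior P(H) ≈ 0.9783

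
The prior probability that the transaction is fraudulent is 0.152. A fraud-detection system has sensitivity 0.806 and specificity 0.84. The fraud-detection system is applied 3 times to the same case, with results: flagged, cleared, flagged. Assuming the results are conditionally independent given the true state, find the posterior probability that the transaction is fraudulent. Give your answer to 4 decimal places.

Posterior P(H) ≈ 0.5123

Let H be the event that the transaction is fraudulent; start with P(H) = 0.152. P('flagged'|H) = 0.806, P('flagged'|¬H) = 0.16.
Update on result 1 ('flagged'): P(H) ← 0.806·0.1520 / (0.806·0.1520 + 0.16·0.8480) = 0.12251/0.25819 = 0.4745.
Update on result 2 ('cleared'): P(H) ← 0.194·0.4745 / (0.194·0.4745 + 0.84·0.5255) = 0.092053/0.53347 = 0.1726.
Update on result 3 ('flagged'): P(H) ← 0.806·0.1726 / (0.806·0.1726 + 0.16·0.8274) = 0.13908/0.27147 = 0.5123.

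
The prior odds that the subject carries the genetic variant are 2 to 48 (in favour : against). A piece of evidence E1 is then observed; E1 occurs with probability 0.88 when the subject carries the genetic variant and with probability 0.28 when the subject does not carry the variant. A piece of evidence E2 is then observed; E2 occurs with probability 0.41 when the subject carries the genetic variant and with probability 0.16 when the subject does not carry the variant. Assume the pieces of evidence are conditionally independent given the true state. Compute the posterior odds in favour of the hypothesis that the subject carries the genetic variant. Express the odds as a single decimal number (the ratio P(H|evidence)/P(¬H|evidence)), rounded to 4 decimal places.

Prior odds = 2/48 = 0.041667.
Likelihood ratio for E1 = 0.88/0.28 = 3.1429.
Likelihood ratio for E2 = 0.41/0.16 = 2.5625.
Posterior odds = prior odds × LR₁ × LR₂ = 0.33557.

Posterior odds ≈ 0.3356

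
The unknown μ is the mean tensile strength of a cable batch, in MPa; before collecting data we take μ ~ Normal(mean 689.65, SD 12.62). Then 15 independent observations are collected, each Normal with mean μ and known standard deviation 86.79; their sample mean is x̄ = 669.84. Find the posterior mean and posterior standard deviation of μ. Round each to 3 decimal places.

Prior precision 1/τ₀² = 1/12.62² = 0.00627887; data precision n/σ² = 15/86.79² = 0.00199137.
Posterior precision = 0.00627887 + 0.00199137 = 0.00827024, giving posterior SD = 1/√0.00827024 = 10.996.
Posterior mean = (0.00627887·689.65 + 0.00199137·669.84) / 0.00827024 = 684.880.

Posterior mean ≈ 684.880; posterior SD ≈ 10.996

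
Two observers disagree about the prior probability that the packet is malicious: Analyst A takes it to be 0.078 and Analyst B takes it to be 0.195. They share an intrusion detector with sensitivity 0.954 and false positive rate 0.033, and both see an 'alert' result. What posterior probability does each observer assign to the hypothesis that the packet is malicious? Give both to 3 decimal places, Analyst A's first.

Analyst A: 0.710; Analyst B: 0.875

The likelihood ratio for an 'alert' result is 0.954/0.033 = 28.909.
Analyst A: prior odds 0.078/0.922 = 0.084599; posterior odds 2.4457; posterior probability 0.710.
Analyst B: prior odds 0.195/0.805 = 0.24224; posterior odds 7.0028; posterior probability 0.875.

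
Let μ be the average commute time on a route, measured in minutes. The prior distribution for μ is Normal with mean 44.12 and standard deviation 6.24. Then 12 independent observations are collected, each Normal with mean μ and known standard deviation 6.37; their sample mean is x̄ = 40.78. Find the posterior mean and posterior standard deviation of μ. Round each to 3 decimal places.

With known σ, the Normal prior is conjugate. Weight on the data is w = (n/σ²)/(n/σ² + 1/τ₀²) = 0.295735/(0.295735+0.0256821) = 0.92010.
Posterior mean = w·x̄ + (1−w)·μ₀ = 0.92010·40.78 + 0.079903·44.12 = 41.047. Posterior variance = 1/(0.295735+0.0256821) = 3.11122, so SD = 1.764.

Posterior mean ≈ 41.047; posterior SD ≈ 1.764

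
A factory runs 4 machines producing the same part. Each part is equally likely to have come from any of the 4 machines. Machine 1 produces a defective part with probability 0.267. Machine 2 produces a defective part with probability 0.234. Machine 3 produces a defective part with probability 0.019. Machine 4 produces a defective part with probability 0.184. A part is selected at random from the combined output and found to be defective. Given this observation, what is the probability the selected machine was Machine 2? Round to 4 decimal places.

Posterior probability ≈ 0.3324

Tabulate prior·likelihood by source: [1] prior 0.25, lik 0.267, product 0.06675; [2] prior 0.25, lik 0.234, product 0.05850; [3] prior 0.25, lik 0.019, product 0.004750; [4] prior 0.25, lik 0.184, product 0.04600.
Normalizing constant = 0.17600; the posterior for Machine 2 is its product over the sum, 0.05850/0.17600 = 0.3324.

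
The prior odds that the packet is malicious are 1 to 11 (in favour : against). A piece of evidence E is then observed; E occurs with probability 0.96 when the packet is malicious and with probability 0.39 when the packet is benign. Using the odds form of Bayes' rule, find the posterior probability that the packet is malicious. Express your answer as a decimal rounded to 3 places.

Prior odds = 1/11 = 0.090909.
Likelihood ratio for E = 0.96/0.39 = 2.4615.
Posterior odds = prior odds × LR = 0.22378.
Posterior probability = odds/(1+odds) = 0.22378/1.2238 = 0.183.

Posterior probability ≈ 0.183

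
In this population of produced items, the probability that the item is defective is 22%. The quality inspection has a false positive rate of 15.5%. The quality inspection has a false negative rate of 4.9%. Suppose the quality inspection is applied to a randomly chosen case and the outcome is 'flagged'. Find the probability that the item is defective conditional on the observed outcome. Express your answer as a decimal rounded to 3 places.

P(H | E) ≈ 0.634

Let H be the event that the item is defective. P(H) = 0.22, so P(¬H) = 0.78. With E the 'flagged' result, P(E|H) = 0.951 and P(E|¬H) = 0.155.
P(E) = 0.951·0.22 + 0.155·0.78 = 0.20922 + 0.12090 = 0.33012.
By Bayes' theorem, P(H|E) = 0.20922 / 0.33012 = 0.634.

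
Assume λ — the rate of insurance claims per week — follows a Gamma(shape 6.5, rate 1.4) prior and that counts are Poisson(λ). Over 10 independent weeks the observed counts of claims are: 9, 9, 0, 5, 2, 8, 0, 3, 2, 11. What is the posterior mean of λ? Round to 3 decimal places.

Total count ∑xᵢ = 49 over n = 10 weeks.
Gamma is conjugate to the Poisson likelihood: posterior is Gamma(shape = 6.5+49 = 55.5, rate = 1.4+10 = 11.4).
E[λ | data] = 55.5/11.4 = 4.868.

Posterior mean ≈ 4.868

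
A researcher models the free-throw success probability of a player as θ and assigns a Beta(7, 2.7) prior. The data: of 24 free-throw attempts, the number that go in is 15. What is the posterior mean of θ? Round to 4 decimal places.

The binomial likelihood is conjugate to the Beta prior: with 15 successes and 9 failures, the posterior is Beta(7+15, 2.7+9) = Beta(22, 11.7).
Posterior mean = α/(α+β) = 22/33.7 = 0.6528.

Posterior mean ≈ 0.6528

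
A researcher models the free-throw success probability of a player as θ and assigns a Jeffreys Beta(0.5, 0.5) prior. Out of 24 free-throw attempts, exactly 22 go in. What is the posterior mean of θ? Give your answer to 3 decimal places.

Posterior mean ≈ 0.900

Observing 22 successes and 2 failures updates Beta(0.5, 0.5) by adding the success and failure counts to the two shape parameters: α = 0.5+22 = 22.5, β = 0.5+2 = 2.5.
E[θ | data] = 22.5/(22.5+2.5) = 0.900.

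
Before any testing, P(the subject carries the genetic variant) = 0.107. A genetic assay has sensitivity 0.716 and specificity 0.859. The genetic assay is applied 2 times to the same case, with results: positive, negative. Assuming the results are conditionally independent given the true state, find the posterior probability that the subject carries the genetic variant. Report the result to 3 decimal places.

Posterior P(H) ≈ 0.167

Let H be the event that the subject carries the genetic variant; start with P(H) = 0.107. P('positive'|H) = 0.716, P('positive'|¬H) = 0.141.
Update on result 1 ('positive'): P(H) ← 0.716·0.1070 / (0.716·0.1070 + 0.141·0.8930) = 0.076612/0.20253 = 0.3783.
Update on result 2 ('negative'): P(H) ← 0.284·0.3783 / (0.284·0.3783 + 0.859·0.6217) = 0.10743/0.64149 = 0.1675.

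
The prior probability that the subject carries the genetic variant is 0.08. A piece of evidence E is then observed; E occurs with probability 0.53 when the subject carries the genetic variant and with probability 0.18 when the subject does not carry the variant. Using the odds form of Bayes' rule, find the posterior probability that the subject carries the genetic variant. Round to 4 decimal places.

Prior odds = 0.08/(1−0.08) = 0.086957.
Likelihood ratio for E = 0.53/0.18 = 2.9444.
Posterior odds = prior odds × LR = 0.25604.
Posterior probability = odds/(1+odds) = 0.25604/1.2560 = 0.2038.

Posterior probability ≈ 0.2038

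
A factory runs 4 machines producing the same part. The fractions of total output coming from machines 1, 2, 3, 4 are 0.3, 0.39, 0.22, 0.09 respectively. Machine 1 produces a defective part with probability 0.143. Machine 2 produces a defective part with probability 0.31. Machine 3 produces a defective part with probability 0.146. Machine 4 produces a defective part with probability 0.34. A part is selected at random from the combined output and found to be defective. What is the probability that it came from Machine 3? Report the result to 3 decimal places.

Posterior probability ≈ 0.142

P(defective|M1) = 0.143; P(defective|M2) = 0.31; P(defective|M3) = 0.146; P(defective|M4) = 0.34.
Prior × likelihood for each source: 0.3·0.143=0.04290, 0.39·0.31=0.1209, 0.22·0.146=0.03212, 0.09·0.34=0.03060. Summing gives P(defective) = 0.22652.
P(Machine 3 | defective) = 0.03212 / 0.22652 = 0.142.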